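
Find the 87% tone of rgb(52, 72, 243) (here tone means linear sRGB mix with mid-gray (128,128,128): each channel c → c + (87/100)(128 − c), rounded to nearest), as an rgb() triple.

rgb(118, 121, 143)

Per channel, c → c + 0.87(128 − c):
  R: 52 + 0.87×(128−52) = 52 + 66.12 = 118.12 → 118
  G: 72 + 0.87×(128−72) = 72 + 48.72 = 120.72 → 121
  B: 243 − 100.05 = 142.95 → 143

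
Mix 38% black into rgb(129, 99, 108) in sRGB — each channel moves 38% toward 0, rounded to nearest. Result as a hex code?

A 38% shade moves each channel 38% toward 0:
  R: 129 + 0.38×(0−129) = 129 − 49.02 = 79.98 → 80
  G: 99 + 0.38×(0−99) = 99 − 37.62 = 61.38 → 61
  B: 108 + 0.38×(0−108) = 108 − 41.04 = 66.96 → 67
rgb(80, 61, 67) = #503D43.

#503D43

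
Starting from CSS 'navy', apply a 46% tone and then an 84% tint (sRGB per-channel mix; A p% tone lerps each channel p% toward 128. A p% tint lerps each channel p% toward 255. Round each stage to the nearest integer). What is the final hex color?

#e0e0eb

CSS navy is rgb(0, 0, 128).
A 46% tone moves each channel 46% toward 128:
  R: 0 + 0.46×(128−0) = 0 + 58.88 = 58.88 → 59
  G: 0 + 0.46×(128−0) = 0 + 58.88 = 58.88 → 59
  B: 128 + 0.46×(128−128) = 128 + 0 = 128 → 128
After the tone: rgb(59, 59, 128) = #3b3b80.
An 84% tint moves each channel 84% toward 255:
  R: 59 + 164.64 = 223.64 → 224
  G: 59 + 0.84×(255−59) = 59 + 164.64 = 223.64 → 224
  B: 128 + 0.84×(255−128) = 128 + 106.68 = 234.68 → 235
rgb(224, 224, 235) = #e0e0eb.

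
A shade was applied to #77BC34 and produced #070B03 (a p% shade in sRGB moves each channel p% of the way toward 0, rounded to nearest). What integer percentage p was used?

94%

#77BC34 is rgb(119, 188, 52); #070B03 is rgb(7, 11, 3).
On the G channel (widest range): 11 ≈ 188 + (p/100)(0 − 188), so p ≈ 100×(11 − 188)/(0 − 188) = -17700/-188 = 94.15.
p = 94 reproduces all three channels after rounding.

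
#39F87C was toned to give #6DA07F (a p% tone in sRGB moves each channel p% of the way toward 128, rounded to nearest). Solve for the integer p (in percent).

73%

#39F87C is rgb(57, 248, 124); #6DA07F is rgb(109, 160, 127).
On the G channel (widest range): 160 ≈ 248 + (p/100)(128 − 248), so p ≈ 100×(160 − 248)/(128 − 248) = -8800/-120 = 73.33.
p = 73 reproduces all three channels after rounding.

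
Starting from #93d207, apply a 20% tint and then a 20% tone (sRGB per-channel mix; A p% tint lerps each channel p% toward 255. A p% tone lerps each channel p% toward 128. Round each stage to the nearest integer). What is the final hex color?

#93d207 is rgb(147, 210, 7).
Lerp each channel 20% toward 255:
  R: 147 + 21.6 = 168.6 → 169
  G: 210 + 0.2×(255−210) = 210 + 9 = 219 → 219
  B: 7 + 0.2×(255−7) = 7 + 49.6 = 56.6 → 57
After the tint: rgb(169, 219, 57) = #a9db39.
A 20% tone moves each channel 20% toward 128:
  R: 169 + 0.2×(128−169) = 169 − 8.2 = 160.8 → 161
  G: 219 + 0.2×(128−219) = 219 − 18.2 = 200.8 → 201
  B: 57 + 0.2×(128−57) = 57 + 14.2 = 71.2 → 71
rgb(161, 201, 71) = #a1c947.

#a1c947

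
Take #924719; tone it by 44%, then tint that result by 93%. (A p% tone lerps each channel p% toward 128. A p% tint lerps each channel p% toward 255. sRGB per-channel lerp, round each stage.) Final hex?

#924719 is rgb(146, 71, 25).
Per channel, c → c + 0.44(128 − c):
  R: 146 + 0.44×(128−146) = 146 − 7.92 = 138.08 → 138
  G: 71 + 25.08 = 96.08 → 96
  B: 25 + 45.32 = 70.32 → 70
After the tone: rgb(138, 96, 70) = #8A6046.
Lerp each channel 93% toward 255:
  R: 138 + 108.81 = 246.81 → 247
  G: 96 + 147.87 = 243.87 → 244
  B: 70 + 172.05 = 242.05 → 242
rgb(247, 244, 242) = #F7F4F2.

#F7F4F2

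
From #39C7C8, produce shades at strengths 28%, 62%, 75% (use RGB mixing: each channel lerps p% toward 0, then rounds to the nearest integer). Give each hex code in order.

#39C7C8 is rgb(57, 199, 200).
28%: (57 − 15.96 = 41.04→41, 199 − 55.72 = 143.28→143, 200 − 56 = 144→144) → #298F90
62%: (57 − 35.34 = 21.66→22, 199 − 123.38 = 75.62→76, 200 − 124 = 76→76) → #164C4C
75%: (57 − 42.75 = 14.25→14, 199 − 149.25 = 49.75→50, 200 − 150 = 50→50) → #0E3232

#298F90, #164C4C, #0E3232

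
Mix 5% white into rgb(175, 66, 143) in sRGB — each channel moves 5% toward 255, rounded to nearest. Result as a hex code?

#B34B95

A 5% tint moves each channel 5% toward 255:
  R: 175 + 4 = 179 → 179
  G: 66 + 0.05×(255−66) = 66 + 9.45 = 75.45 → 75
  B: 143 + 0.05×(255−143) = 143 + 5.6 = 148.6 → 149
rgb(179, 75, 149) = #B34B95.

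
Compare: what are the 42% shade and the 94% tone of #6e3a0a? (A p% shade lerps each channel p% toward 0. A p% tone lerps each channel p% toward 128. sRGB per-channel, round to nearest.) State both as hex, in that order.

#402206, #7f7c79

#6e3a0a is rgb(110, 58, 10).
42% shade:
  R: 110 + 0.42×(0−110) = 110 − 46.2 = 63.8 → 64
  G: 58 + 0.42×(0−58) = 58 − 24.36 = 33.64 → 34
  B: 10 + 0.42×(0−10) = 10 − 4.2 = 5.8 → 6
  → #402206
94% tone:
  R: 110 + 0.94×(128−110) = 110 + 16.92 = 126.92 → 127
  G: 58 + 0.94×(128−58) = 58 + 65.8 = 123.8 → 124
  B: 10 + 110.92 = 120.92 → 121
  → #7f7c79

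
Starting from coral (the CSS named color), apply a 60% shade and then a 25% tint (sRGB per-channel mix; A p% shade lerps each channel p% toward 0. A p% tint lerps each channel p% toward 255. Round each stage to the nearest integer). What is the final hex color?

#8c6658

CSS coral is rgb(255, 127, 80).
A 60% shade moves each channel 60% toward 0:
  R: 255 + 0.6×(0−255) = 255 − 153 = 102 → 102
  G: 127 + 0.6×(0−127) = 127 − 76.2 = 50.8 → 51
  B: 80 − 48 = 32 → 32
After the shade: rgb(102, 51, 32) = #663320.
Per channel, c → c + 0.25(255 − c):
  R: 102 + 38.25 = 140.25 → 140
  G: 51 + 0.25×(255−51) = 51 + 51 = 102 → 102
  B: 32 + 0.25×(255−32) = 32 + 55.75 = 87.75 → 88
rgb(140, 102, 88) = #8c6658.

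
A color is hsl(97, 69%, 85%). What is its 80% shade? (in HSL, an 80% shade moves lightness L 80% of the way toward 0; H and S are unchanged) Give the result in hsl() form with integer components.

L moves 80% from 85 toward 0: 85 − 68 = 17 → 17.
H and S are unchanged.

hsl(97, 69%, 17%)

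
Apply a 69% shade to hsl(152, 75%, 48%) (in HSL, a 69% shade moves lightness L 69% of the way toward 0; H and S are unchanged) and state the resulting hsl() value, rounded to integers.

hsl(152, 75%, 15%)

L moves 69% from 48 toward 0: 48 − 33.12 = 14.88 → 15.
H and S are unchanged.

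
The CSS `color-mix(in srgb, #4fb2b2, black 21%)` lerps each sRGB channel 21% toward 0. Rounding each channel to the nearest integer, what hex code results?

#4fb2b2 is rgb(79, 178, 178).
Lerp each channel 21% toward 0:
  R: 79 + 0.21×(0−79) = 79 − 16.59 = 62.41 → 62
  G: 178 − 37.38 = 140.62 → 141
  B: 178 − 37.38 = 140.62 → 141
rgb(62, 141, 141) = #3e8d8d.

#3e8d8d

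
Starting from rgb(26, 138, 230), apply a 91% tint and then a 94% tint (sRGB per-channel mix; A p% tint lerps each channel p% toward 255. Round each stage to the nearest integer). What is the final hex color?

Per channel, c → c + 0.91(255 − c):
  R: 26 + 0.91×(255−26) = 26 + 208.39 = 234.39 → 234
  G: 138 + 106.47 = 244.47 → 244
  B: 230 + 22.75 = 252.75 → 253
After the tint: rgb(234, 244, 253) = #EAF4FD.
A 94% tint moves each channel 94% toward 255:
  R: 234 + 19.74 = 253.74 → 254
  G: 244 + 0.94×(255−244) = 244 + 10.34 = 254.34 → 254
  B: 253 + 0.94×(255−253) = 253 + 1.88 = 254.88 → 255
rgb(254, 254, 255) = #FEFEFF.

#FEFEFF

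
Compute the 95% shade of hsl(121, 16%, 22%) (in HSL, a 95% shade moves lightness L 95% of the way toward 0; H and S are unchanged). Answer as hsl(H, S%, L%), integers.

hsl(121, 16%, 1%)

L moves 95% from 22 toward 0: 22 − 20.9 = 1.1 → 1.
H and S are unchanged.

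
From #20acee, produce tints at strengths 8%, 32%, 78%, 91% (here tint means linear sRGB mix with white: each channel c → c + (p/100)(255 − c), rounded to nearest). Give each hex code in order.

#20acee is rgb(32, 172, 238).
8%: (32 + 17.84 = 49.84→50, 172 + 6.64 = 178.64→179, 238 + 1.36 = 239.36→239) → #32b3ef
32%: (32 + 71.36 = 103.36→103, 172 + 26.56 = 198.56→199, 238 + 5.44 = 243.44→243) → #67c7f3
78%: (32 + 173.94 = 205.94→206, 172 + 64.74 = 236.74→237, 238 + 13.26 = 251.26→251) → #ceedfb
91%: (32 + 202.93 = 234.93→235, 172 + 75.53 = 247.53→248, 238 + 15.47 = 253.47→253) → #ebf8fd

#32b3ef, #67c7f3, #ceedfb, #ebf8fd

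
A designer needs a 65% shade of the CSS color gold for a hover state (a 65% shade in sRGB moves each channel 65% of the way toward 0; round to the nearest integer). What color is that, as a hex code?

CSS gold is rgb(255, 215, 0).
Lerp each channel 65% toward 0:
  R: 255 + 0.65×(0−255) = 255 − 165.75 = 89.25 → 89
  G: 215 + 0.65×(0−215) = 215 − 139.75 = 75.25 → 75
  B: 0 + 0 = 0 → 0
rgb(89, 75, 0) = #594b00.

#594b00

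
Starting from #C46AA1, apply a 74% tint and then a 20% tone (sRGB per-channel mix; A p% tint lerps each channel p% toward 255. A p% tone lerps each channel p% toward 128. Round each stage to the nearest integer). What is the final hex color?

#DAC6D2

#C46AA1 is rgb(196, 106, 161).
A 74% tint moves each channel 74% toward 255:
  R: 196 + 43.66 = 239.66 → 240
  G: 106 + 0.74×(255−106) = 106 + 110.26 = 216.26 → 216
  B: 161 + 0.74×(255−161) = 161 + 69.56 = 230.56 → 231
After the tint: rgb(240, 216, 231) = #F0D8E7.
A 20% tone moves each channel 20% toward 128:
  R: 240 + 0.2×(128−240) = 240 − 22.4 = 217.6 → 218
  G: 216 + 0.2×(128−216) = 216 − 17.6 = 198.4 → 198
  B: 231 − 20.6 = 210.4 → 210
rgb(218, 198, 210) = #DAC6D2.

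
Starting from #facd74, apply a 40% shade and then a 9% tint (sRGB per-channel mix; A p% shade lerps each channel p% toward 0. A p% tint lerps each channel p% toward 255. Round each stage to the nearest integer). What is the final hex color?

#facd74 is rgb(250, 205, 116).
Per channel, c → c + 0.4(0 − c):
  R: 250 − 100 = 150 → 150
  G: 205 + 0.4×(0−205) = 205 − 82 = 123 → 123
  B: 116 − 46.4 = 69.6 → 70
After the shade: rgb(150, 123, 70) = #967b46.
A 9% tint moves each channel 9% toward 255:
  R: 150 + 0.09×(255−150) = 150 + 9.45 = 159.45 → 159
  G: 123 + 0.09×(255−123) = 123 + 11.88 = 134.88 → 135
  B: 70 + 0.09×(255−70) = 70 + 16.65 = 86.65 → 87
rgb(159, 135, 87) = #9f8757.

#9f8757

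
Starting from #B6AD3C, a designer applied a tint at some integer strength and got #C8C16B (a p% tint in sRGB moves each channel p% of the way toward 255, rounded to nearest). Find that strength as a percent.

24%

#B6AD3C is rgb(182, 173, 60); #C8C16B is rgb(200, 193, 107).
On the B channel (widest range): 107 ≈ 60 + (p/100)(255 − 60), so p ≈ 100×(107 − 60)/(255 − 60) = 4700/195 = 24.10.
p = 24 reproduces all three channels after rounding.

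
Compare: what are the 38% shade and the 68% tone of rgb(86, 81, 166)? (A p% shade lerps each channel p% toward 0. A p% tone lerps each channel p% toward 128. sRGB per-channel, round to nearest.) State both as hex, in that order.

#353267, #73718C

38% shade:
  R: 86 + 0.38×(0−86) = 86 − 32.68 = 53.32 → 53
  G: 81 + 0.38×(0−81) = 81 − 30.78 = 50.22 → 50
  B: 166 − 63.08 = 102.92 → 103
  → #353267
68% tone:
  R: 86 + 28.56 = 114.56 → 115
  G: 81 + 0.68×(128−81) = 81 + 31.96 = 112.96 → 113
  B: 166 + 0.68×(128−166) = 166 − 25.84 = 140.16 → 140
  → #73718C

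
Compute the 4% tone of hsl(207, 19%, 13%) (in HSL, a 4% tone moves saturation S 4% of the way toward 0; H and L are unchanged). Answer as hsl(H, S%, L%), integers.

S moves 4% from 19 toward 0: 19 − 0.76 = 18.24 → 18.
H and L are unchanged.

hsl(207, 18%, 13%)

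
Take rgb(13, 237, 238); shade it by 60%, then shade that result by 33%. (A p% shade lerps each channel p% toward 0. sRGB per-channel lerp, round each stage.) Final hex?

A 60% shade moves each channel 60% toward 0:
  R: 13 + 0.6×(0−13) = 13 − 7.8 = 5.2 → 5
  G: 237 − 142.2 = 94.8 → 95
  B: 238 − 142.8 = 95.2 → 95
After the shade: rgb(5, 95, 95) = #055F5F.
Per channel, c → c + 0.33(0 − c):
  R: 5 − 1.65 = 3.35 → 3
  G: 95 + 0.33×(0−95) = 95 − 31.35 = 63.65 → 64
  B: 95 − 31.35 = 63.65 → 64
rgb(3, 64, 64) = #034040.

#034040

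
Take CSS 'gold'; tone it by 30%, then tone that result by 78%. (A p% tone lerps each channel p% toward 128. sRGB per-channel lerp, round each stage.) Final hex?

CSS gold is rgb(255, 215, 0).
Lerp each channel 30% toward 128:
  R: 255 + 0.3×(128−255) = 255 − 38.1 = 216.9 → 217
  G: 215 − 26.1 = 188.9 → 189
  B: 0 + 38.4 = 38.4 → 38
After the tone: rgb(217, 189, 38) = #D9BD26.
Lerp each channel 78% toward 128:
  R: 217 + 0.78×(128−217) = 217 − 69.42 = 147.58 → 148
  G: 189 + 0.78×(128−189) = 189 − 47.58 = 141.42 → 141
  B: 38 + 0.78×(128−38) = 38 + 70.2 = 108.2 → 108
rgb(148, 141, 108) = #948D6C.

#948D6C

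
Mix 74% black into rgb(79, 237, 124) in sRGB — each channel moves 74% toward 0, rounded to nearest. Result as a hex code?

#153E20

Lerp each channel 74% toward 0:
  R: 79 − 58.46 = 20.54 → 21
  G: 237 − 175.38 = 61.62 → 62
  B: 124 − 91.76 = 32.24 → 32
rgb(21, 62, 32) = #153E20.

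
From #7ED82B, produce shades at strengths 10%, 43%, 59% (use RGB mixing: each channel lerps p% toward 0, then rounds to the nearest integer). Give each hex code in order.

#71C227, #487B19, #345912

#7ED82B is rgb(126, 216, 43).
10%: (126 − 12.6 = 113.4→113, 216 − 21.6 = 194.4→194, 43 − 4.3 = 38.7→39) → #71C227
43%: (126 − 54.18 = 71.82→72, 216 − 92.88 = 123.12→123, 43 − 18.49 = 24.51→25) → #487B19
59%: (126 − 74.34 = 51.66→52, 216 − 127.44 = 88.56→89, 43 − 25.37 = 17.63→18) → #345912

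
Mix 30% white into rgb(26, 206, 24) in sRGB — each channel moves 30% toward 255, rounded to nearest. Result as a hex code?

Per channel, c → c + 0.3(255 − c):
  R: 26 + 0.3×(255−26) = 26 + 68.7 = 94.7 → 95
  G: 206 + 0.3×(255−206) = 206 + 14.7 = 220.7 → 221
  B: 24 + 0.3×(255−24) = 24 + 69.3 = 93.3 → 93
rgb(95, 221, 93) = #5FDD5D.

#5FDD5D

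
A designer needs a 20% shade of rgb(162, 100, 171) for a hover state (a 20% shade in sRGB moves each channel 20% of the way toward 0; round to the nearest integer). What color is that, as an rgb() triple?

rgb(130, 80, 137)

Per channel, c → c + 0.2(0 − c):
  R: 162 − 32.4 = 129.6 → 130
  G: 100 + 0.2×(0−100) = 100 − 20 = 80 → 80
  B: 171 + 0.2×(0−171) = 171 − 34.2 = 136.8 → 137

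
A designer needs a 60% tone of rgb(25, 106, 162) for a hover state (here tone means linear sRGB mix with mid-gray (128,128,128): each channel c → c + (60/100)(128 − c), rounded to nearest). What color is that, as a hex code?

A 60% tone moves each channel 60% toward 128:
  R: 25 + 61.8 = 86.8 → 87
  G: 106 + 0.6×(128−106) = 106 + 13.2 = 119.2 → 119
  B: 162 − 20.4 = 141.6 → 142
rgb(87, 119, 142) = #57778E.

#57778E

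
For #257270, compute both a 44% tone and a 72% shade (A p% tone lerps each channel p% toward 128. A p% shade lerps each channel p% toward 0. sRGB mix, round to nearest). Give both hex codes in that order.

#257270 is rgb(37, 114, 112).
44% tone:
  R: 37 + 40.04 = 77.04 → 77
  G: 114 + 0.44×(128−114) = 114 + 6.16 = 120.16 → 120
  B: 112 + 7.04 = 119.04 → 119
  → #4d7877
72% shade:
  R: 37 − 26.64 = 10.36 → 10
  G: 114 + 0.72×(0−114) = 114 − 82.08 = 31.92 → 32
  B: 112 + 0.72×(0−112) = 112 − 80.64 = 31.36 → 31
  → #0a201f

#4d7877, #0a201f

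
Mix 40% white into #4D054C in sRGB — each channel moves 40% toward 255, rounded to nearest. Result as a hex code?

#4D054C is rgb(77, 5, 76).
Per channel, c → c + 0.4(255 − c):
  R: 77 + 71.2 = 148.2 → 148
  G: 5 + 0.4×(255−5) = 5 + 100 = 105 → 105
  B: 76 + 0.4×(255−76) = 76 + 71.6 = 147.6 → 148
rgb(148, 105, 148) = #946994.

#946994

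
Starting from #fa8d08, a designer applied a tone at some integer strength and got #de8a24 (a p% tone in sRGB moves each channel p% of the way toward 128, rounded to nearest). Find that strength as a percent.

23%

#fa8d08 is rgb(250, 141, 8); #de8a24 is rgb(222, 138, 36).
On the R channel (widest range): 222 ≈ 250 + (p/100)(128 − 250), so p ≈ 100×(222 − 250)/(128 − 250) = -2800/-122 = 22.95.
p = 23 reproduces all three channels after rounding.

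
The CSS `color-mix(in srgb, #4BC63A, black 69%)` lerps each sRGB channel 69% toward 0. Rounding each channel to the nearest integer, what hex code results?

#173D12

#4BC63A is rgb(75, 198, 58).
Lerp each channel 69% toward 0:
  R: 75 + 0.69×(0−75) = 75 − 51.75 = 23.25 → 23
  G: 198 + 0.69×(0−198) = 198 − 136.62 = 61.38 → 61
  B: 58 − 40.02 = 17.98 → 18
rgb(23, 61, 18) = #173D12.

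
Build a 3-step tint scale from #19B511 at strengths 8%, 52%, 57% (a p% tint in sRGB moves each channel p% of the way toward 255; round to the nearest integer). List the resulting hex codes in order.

#2BBB24, #91DB8D, #9CDF99

#19B511 is rgb(25, 181, 17).
8%: (25 + 18.4 = 43.4→43, 181 + 5.92 = 186.92→187, 17 + 19.04 = 36.04→36) → #2BBB24
52%: (25 + 119.6 = 144.6→145, 181 + 38.48 = 219.48→219, 17 + 123.76 = 140.76→141) → #91DB8D
57%: (25 + 131.1 = 156.1→156, 181 + 42.18 = 223.18→223, 17 + 135.66 = 152.66→153) → #9CDF99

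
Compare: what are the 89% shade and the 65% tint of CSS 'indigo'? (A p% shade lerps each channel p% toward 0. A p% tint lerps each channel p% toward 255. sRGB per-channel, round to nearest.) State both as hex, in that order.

CSS indigo is rgb(75, 0, 130).
89% shade:
  R: 75 − 66.75 = 8.25 → 8
  G: 0 + 0 = 0 → 0
  B: 130 + 0.89×(0−130) = 130 − 115.7 = 14.3 → 14
  → #08000e
65% tint:
  R: 75 + 0.65×(255−75) = 75 + 117 = 192 → 192
  G: 0 + 0.65×(255−0) = 0 + 165.75 = 165.75 → 166
  B: 130 + 0.65×(255−130) = 130 + 81.25 = 211.25 → 211
  → #c0a6d3

#08000e, #c0a6d3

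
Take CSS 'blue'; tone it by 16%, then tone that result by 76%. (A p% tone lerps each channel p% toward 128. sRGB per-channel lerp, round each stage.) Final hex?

CSS blue is rgb(0, 0, 255).
Lerp each channel 16% toward 128:
  R: 0 + 20.48 = 20.48 → 20
  G: 0 + 0.16×(128−0) = 0 + 20.48 = 20.48 → 20
  B: 255 − 20.32 = 234.68 → 235
After the tone: rgb(20, 20, 235) = #1414EB.
Lerp each channel 76% toward 128:
  R: 20 + 82.08 = 102.08 → 102
  G: 20 + 82.08 = 102.08 → 102
  B: 235 − 81.32 = 153.68 → 154
rgb(102, 102, 154) = #66669A.

#66669A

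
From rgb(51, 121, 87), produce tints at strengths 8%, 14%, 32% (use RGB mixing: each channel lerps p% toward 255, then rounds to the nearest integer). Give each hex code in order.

#438464, #508C6F, #74A48D

8%: (51 + 16.32 = 67.32→67, 121 + 10.72 = 131.72→132, 87 + 13.44 = 100.44→100) → #438464
14%: (51 + 28.56 = 79.56→80, 121 + 18.76 = 139.76→140, 87 + 23.52 = 110.52→111) → #508C6F
32%: (51 + 65.28 = 116.28→116, 121 + 42.88 = 163.88→164, 87 + 53.76 = 140.76→141) → #74A48D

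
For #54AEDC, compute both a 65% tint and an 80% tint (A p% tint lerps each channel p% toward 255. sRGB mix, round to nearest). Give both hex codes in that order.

#54AEDC is rgb(84, 174, 220).
65% tint:
  R: 84 + 0.65×(255−84) = 84 + 111.15 = 195.15 → 195
  G: 174 + 0.65×(255−174) = 174 + 52.65 = 226.65 → 227
  B: 220 + 22.75 = 242.75 → 243
  → #C3E3F3
80% tint:
  R: 84 + 136.8 = 220.8 → 221
  G: 174 + 0.8×(255−174) = 174 + 64.8 = 238.8 → 239
  B: 220 + 0.8×(255−220) = 220 + 28 = 248 → 248
  → #DDEFF8

#C3E3F3, #DDEFF8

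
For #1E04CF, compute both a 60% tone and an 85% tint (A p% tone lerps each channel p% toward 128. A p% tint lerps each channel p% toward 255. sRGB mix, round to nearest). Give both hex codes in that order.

#594EA0, #DDD9F8

#1E04CF is rgb(30, 4, 207).
60% tone:
  R: 30 + 58.8 = 88.8 → 89
  G: 4 + 74.4 = 78.4 → 78
  B: 207 − 47.4 = 159.6 → 160
  → #594EA0
85% tint:
  R: 30 + 191.25 = 221.25 → 221
  G: 4 + 0.85×(255−4) = 4 + 213.35 = 217.35 → 217
  B: 207 + 0.85×(255−207) = 207 + 40.8 = 247.8 → 248
  → #DDD9F8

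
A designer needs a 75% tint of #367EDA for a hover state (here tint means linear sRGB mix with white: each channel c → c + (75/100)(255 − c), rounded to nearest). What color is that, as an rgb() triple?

#367EDA is rgb(54, 126, 218).
Lerp each channel 75% toward 255:
  R: 54 + 0.75×(255−54) = 54 + 150.75 = 204.75 → 205
  G: 126 + 96.75 = 222.75 → 223
  B: 218 + 0.75×(255−218) = 218 + 27.75 = 245.75 → 246

rgb(205, 223, 246)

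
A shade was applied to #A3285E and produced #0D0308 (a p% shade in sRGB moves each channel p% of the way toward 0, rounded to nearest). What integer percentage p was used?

#A3285E is rgb(163, 40, 94); #0D0308 is rgb(13, 3, 8).
On the R channel (widest range): 13 ≈ 163 + (p/100)(0 − 163), so p ≈ 100×(13 − 163)/(0 − 163) = -15000/-163 = 92.02.
p = 92 reproduces all three channels after rounding.

92%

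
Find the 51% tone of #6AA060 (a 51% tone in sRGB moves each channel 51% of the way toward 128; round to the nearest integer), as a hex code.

#759070

#6AA060 is rgb(106, 160, 96).
A 51% tone moves each channel 51% toward 128:
  R: 106 + 0.51×(128−106) = 106 + 11.22 = 117.22 → 117
  G: 160 − 16.32 = 143.68 → 144
  B: 96 + 16.32 = 112.32 → 112
rgb(117, 144, 112) = #759070.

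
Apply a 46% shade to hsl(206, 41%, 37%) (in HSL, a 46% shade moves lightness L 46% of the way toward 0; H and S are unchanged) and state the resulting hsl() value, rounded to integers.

hsl(206, 41%, 20%)

L moves 46% from 37 toward 0: 37 − 17.02 = 19.98 → 20.
H and S are unchanged.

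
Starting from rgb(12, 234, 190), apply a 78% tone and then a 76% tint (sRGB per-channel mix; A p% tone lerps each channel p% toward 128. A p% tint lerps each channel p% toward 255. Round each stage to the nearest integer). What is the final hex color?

#DAE6E4

Per channel, c → c + 0.78(128 − c):
  R: 12 + 90.48 = 102.48 → 102
  G: 234 + 0.78×(128−234) = 234 − 82.68 = 151.32 → 151
  B: 190 − 48.36 = 141.64 → 142
After the tone: rgb(102, 151, 142) = #66978E.
A 76% tint moves each channel 76% toward 255:
  R: 102 + 0.76×(255−102) = 102 + 116.28 = 218.28 → 218
  G: 151 + 79.04 = 230.04 → 230
  B: 142 + 0.76×(255−142) = 142 + 85.88 = 227.88 → 228
rgb(218, 230, 228) = #DAE6E4.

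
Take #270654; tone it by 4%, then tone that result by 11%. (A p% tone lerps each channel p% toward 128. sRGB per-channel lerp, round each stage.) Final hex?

#34185B

#270654 is rgb(39, 6, 84).
Lerp each channel 4% toward 128:
  R: 39 + 3.56 = 42.56 → 43
  G: 6 + 4.88 = 10.88 → 11
  B: 84 + 0.04×(128−84) = 84 + 1.76 = 85.76 → 86
After the tone: rgb(43, 11, 86) = #2B0B56.
An 11% tone moves each channel 11% toward 128:
  R: 43 + 0.11×(128−43) = 43 + 9.35 = 52.35 → 52
  G: 11 + 0.11×(128−11) = 11 + 12.87 = 23.87 → 24
  B: 86 + 0.11×(128−86) = 86 + 4.62 = 90.62 → 91
rgb(52, 24, 91) = #34185B.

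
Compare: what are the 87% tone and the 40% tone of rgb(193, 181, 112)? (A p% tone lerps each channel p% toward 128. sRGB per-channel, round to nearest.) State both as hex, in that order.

87% tone:
  R: 193 − 56.55 = 136.45 → 136
  G: 181 − 46.11 = 134.89 → 135
  B: 112 + 0.87×(128−112) = 112 + 13.92 = 125.92 → 126
  → #88877e
40% tone:
  R: 193 − 26 = 167 → 167
  G: 181 + 0.4×(128−181) = 181 − 21.2 = 159.8 → 160
  B: 112 + 6.4 = 118.4 → 118
  → #a7a076

#88877e, #a7a076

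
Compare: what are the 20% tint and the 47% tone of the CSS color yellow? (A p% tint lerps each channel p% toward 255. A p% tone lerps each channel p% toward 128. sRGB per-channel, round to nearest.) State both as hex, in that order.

CSS yellow is rgb(255, 255, 0).
20% tint:
  R: 255 + 0.2×(255−255) = 255 + 0 = 255 → 255
  G: 255 + 0.2×(255−255) = 255 + 0 = 255 → 255
  B: 0 + 0.2×(255−0) = 0 + 51 = 51 → 51
  → #ffff33
47% tone:
  R: 255 + 0.47×(128−255) = 255 − 59.69 = 195.31 → 195
  G: 255 + 0.47×(128−255) = 255 − 59.69 = 195.31 → 195
  B: 0 + 60.16 = 60.16 → 60
  → #c3c33c

#ffff33, #c3c33c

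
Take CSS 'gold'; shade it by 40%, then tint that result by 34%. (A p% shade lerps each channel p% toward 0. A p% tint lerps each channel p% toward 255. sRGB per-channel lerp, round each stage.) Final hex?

CSS gold is rgb(255, 215, 0).
Per channel, c → c + 0.4(0 − c):
  R: 255 − 102 = 153 → 153
  G: 215 + 0.4×(0−215) = 215 − 86 = 129 → 129
  B: 0 + 0.4×(0−0) = 0 + 0 = 0 → 0
After the shade: rgb(153, 129, 0) = #998100.
Lerp each channel 34% toward 255:
  R: 153 + 0.34×(255−153) = 153 + 34.68 = 187.68 → 188
  G: 129 + 42.84 = 171.84 → 172
  B: 0 + 86.7 = 86.7 → 87
rgb(188, 172, 87) = #bcac57.

#bcac57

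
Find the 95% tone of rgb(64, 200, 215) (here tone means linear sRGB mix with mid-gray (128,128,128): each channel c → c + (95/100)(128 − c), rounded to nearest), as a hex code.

#7D8484

Per channel, c → c + 0.95(128 − c):
  R: 64 + 60.8 = 124.8 → 125
  G: 200 + 0.95×(128−200) = 200 − 68.4 = 131.6 → 132
  B: 215 + 0.95×(128−215) = 215 − 82.65 = 132.35 → 132
rgb(125, 132, 132) = #7D8484.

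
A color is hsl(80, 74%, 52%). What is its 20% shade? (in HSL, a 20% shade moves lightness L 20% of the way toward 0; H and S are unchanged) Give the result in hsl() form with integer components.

L moves 20% from 52 toward 0: 52 − 10.4 = 41.6 → 42.
H and S are unchanged.

hsl(80, 74%, 42%)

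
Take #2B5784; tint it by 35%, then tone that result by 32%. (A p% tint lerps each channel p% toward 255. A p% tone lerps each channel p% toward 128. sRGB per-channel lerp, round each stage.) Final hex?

#798CA0

#2B5784 is rgb(43, 87, 132).
A 35% tint moves each channel 35% toward 255:
  R: 43 + 0.35×(255−43) = 43 + 74.2 = 117.2 → 117
  G: 87 + 58.8 = 145.8 → 146
  B: 132 + 43.05 = 175.05 → 175
After the tint: rgb(117, 146, 175) = #7592AF.
A 32% tone moves each channel 32% toward 128:
  R: 117 + 0.32×(128−117) = 117 + 3.52 = 120.52 → 121
  G: 146 + 0.32×(128−146) = 146 − 5.76 = 140.24 → 140
  B: 175 − 15.04 = 159.96 → 160
rgb(121, 140, 160) = #798CA0.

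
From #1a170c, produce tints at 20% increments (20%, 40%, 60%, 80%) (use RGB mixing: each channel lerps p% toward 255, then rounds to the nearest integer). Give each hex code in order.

#1a170c is rgb(26, 23, 12).
20%: (26 + 45.8 = 71.8→72, 23 + 46.4 = 69.4→69, 12 + 48.6 = 60.6→61) → #48453d
40%: (26 + 91.6 = 117.6→118, 23 + 92.8 = 115.8→116, 12 + 97.2 = 109.2→109) → #76746d
60%: (26 + 137.4 = 163.4→163, 23 + 139.2 = 162.2→162, 12 + 145.8 = 157.8→158) → #a3a29e
80%: (26 + 183.2 = 209.2→209, 23 + 185.6 = 208.6→209, 12 + 194.4 = 206.4→206) → #d1d1ce

#48453d, #76746d, #a3a29e, #d1d1ce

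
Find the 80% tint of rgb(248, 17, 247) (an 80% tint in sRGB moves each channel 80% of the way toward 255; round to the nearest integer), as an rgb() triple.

Lerp each channel 80% toward 255:
  R: 248 + 0.8×(255−248) = 248 + 5.6 = 253.6 → 254
  G: 17 + 0.8×(255−17) = 17 + 190.4 = 207.4 → 207
  B: 247 + 0.8×(255−247) = 247 + 6.4 = 253.4 → 253

rgb(254, 207, 253)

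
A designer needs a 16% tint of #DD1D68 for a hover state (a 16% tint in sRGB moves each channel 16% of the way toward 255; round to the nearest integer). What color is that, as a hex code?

#DD1D68 is rgb(221, 29, 104).
Per channel, c → c + 0.16(255 − c):
  R: 221 + 0.16×(255−221) = 221 + 5.44 = 226.44 → 226
  G: 29 + 36.16 = 65.16 → 65
  B: 104 + 24.16 = 128.16 → 128
rgb(226, 65, 128) = #E24180.

#E24180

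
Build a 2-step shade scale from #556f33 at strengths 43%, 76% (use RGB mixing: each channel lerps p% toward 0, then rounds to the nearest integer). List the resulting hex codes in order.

#303f1d, #141b0c

#556f33 is rgb(85, 111, 51).
43%: (85 − 36.55 = 48.45→48, 111 − 47.73 = 63.27→63, 51 − 21.93 = 29.07→29) → #303f1d
76%: (85 − 64.6 = 20.4→20, 111 − 84.36 = 26.64→27, 51 − 38.76 = 12.24→12) → #141b0c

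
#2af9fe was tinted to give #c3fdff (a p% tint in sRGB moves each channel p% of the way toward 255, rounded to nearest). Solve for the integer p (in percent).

72%

#2af9fe is rgb(42, 249, 254); #c3fdff is rgb(195, 253, 255).
On the R channel (widest range): 195 ≈ 42 + (p/100)(255 − 42), so p ≈ 100×(195 − 42)/(255 − 42) = 15300/213 = 71.83.
p = 72 reproduces all three channels after rounding.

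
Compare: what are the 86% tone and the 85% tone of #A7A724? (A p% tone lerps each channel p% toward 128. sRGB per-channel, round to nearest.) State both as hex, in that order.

#858573, #868672

#A7A724 is rgb(167, 167, 36).
86% tone:
  R: 167 + 0.86×(128−167) = 167 − 33.54 = 133.46 → 133
  G: 167 − 33.54 = 133.46 → 133
  B: 36 + 0.86×(128−36) = 36 + 79.12 = 115.12 → 115
  → #858573
85% tone:
  R: 167 − 33.15 = 133.85 → 134
  G: 167 − 33.15 = 133.85 → 134
  B: 36 + 0.85×(128−36) = 36 + 78.2 = 114.2 → 114
  → #868672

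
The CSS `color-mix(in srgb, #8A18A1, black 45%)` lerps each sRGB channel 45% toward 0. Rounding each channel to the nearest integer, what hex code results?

#4C0D59

#8A18A1 is rgb(138, 24, 161).
Per channel, c → c + 0.45(0 − c):
  R: 138 − 62.1 = 75.9 → 76
  G: 24 − 10.8 = 13.2 → 13
  B: 161 − 72.45 = 88.55 → 89
rgb(76, 13, 89) = #4C0D59.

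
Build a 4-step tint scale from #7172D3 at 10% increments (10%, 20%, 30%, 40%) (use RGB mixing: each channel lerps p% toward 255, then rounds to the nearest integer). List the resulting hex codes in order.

#7F80D7, #8D8EDC, #9C9CE0, #AAAAE5

#7172D3 is rgb(113, 114, 211).
10%: (113 + 14.2 = 127.2→127, 114 + 14.1 = 128.1→128, 211 + 4.4 = 215.4→215) → #7F80D7
20%: (113 + 28.4 = 141.4→141, 114 + 28.2 = 142.2→142, 211 + 8.8 = 219.8→220) → #8D8EDC
30%: (113 + 42.6 = 155.6→156, 114 + 42.3 = 156.3→156, 211 + 13.2 = 224.2→224) → #9C9CE0
40%: (113 + 56.8 = 169.8→170, 114 + 56.4 = 170.4→170, 211 + 17.6 = 228.6→229) → #AAAAE5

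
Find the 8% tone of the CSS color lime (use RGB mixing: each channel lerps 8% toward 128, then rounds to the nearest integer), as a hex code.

#0AF50A

CSS lime is rgb(0, 255, 0).
An 8% tone moves each channel 8% toward 128:
  R: 0 + 10.24 = 10.24 → 10
  G: 255 − 10.16 = 244.84 → 245
  B: 0 + 0.08×(128−0) = 0 + 10.24 = 10.24 → 10
rgb(10, 245, 10) = #0AF50A.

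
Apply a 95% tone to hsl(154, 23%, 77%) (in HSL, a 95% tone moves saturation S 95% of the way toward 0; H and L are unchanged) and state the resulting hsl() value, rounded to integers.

hsl(154, 1%, 77%)

S moves 95% from 23 toward 0: 23 − 21.85 = 1.15 → 1.
H and L are unchanged.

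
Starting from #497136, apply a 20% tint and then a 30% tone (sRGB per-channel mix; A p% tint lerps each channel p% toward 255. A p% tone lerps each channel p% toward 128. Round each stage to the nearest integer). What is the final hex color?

#497136 is rgb(73, 113, 54).
Per channel, c → c + 0.2(255 − c):
  R: 73 + 0.2×(255−73) = 73 + 36.4 = 109.4 → 109
  G: 113 + 0.2×(255−113) = 113 + 28.4 = 141.4 → 141
  B: 54 + 0.2×(255−54) = 54 + 40.2 = 94.2 → 94
After the tint: rgb(109, 141, 94) = #6D8D5E.
A 30% tone moves each channel 30% toward 128:
  R: 109 + 5.7 = 114.7 → 115
  G: 141 − 3.9 = 137.1 → 137
  B: 94 + 10.2 = 104.2 → 104
rgb(115, 137, 104) = #738968.

#738968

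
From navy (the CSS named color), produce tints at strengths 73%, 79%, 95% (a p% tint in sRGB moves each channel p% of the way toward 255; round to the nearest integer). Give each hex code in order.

CSS navy is rgb(0, 0, 128).
73%: (0 + 186.15 = 186.15→186, 0 + 186.15 = 186.15→186, 128 + 92.71 = 220.71→221) → #babadd
79%: (0 + 201.45 = 201.45→201, 0 + 201.45 = 201.45→201, 128 + 100.33 = 228.33→228) → #c9c9e4
95%: (0 + 242.25 = 242.25→242, 0 + 242.25 = 242.25→242, 128 + 120.65 = 248.65→249) → #f2f2f9

#babadd, #c9c9e4, #f2f2f9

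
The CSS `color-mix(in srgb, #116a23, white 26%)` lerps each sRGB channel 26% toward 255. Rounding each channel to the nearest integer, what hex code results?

#116a23 is rgb(17, 106, 35).
Lerp each channel 26% toward 255:
  R: 17 + 61.88 = 78.88 → 79
  G: 106 + 0.26×(255−106) = 106 + 38.74 = 144.74 → 145
  B: 35 + 57.2 = 92.2 → 92
rgb(79, 145, 92) = #4f915c.

#4f915c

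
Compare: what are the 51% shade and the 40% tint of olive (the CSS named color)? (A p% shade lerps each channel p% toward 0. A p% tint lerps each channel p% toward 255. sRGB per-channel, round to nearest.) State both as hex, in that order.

CSS olive is rgb(128, 128, 0).
51% shade:
  R: 128 − 65.28 = 62.72 → 63
  G: 128 + 0.51×(0−128) = 128 − 65.28 = 62.72 → 63
  B: 0 + 0.51×(0−0) = 0 + 0 = 0 → 0
  → #3f3f00
40% tint:
  R: 128 + 50.8 = 178.8 → 179
  G: 128 + 0.4×(255−128) = 128 + 50.8 = 178.8 → 179
  B: 0 + 0.4×(255−0) = 0 + 102 = 102 → 102
  → #b3b366

#3f3f00, #b3b366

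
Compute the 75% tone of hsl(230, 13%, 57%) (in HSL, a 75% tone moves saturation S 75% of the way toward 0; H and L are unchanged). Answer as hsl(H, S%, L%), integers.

hsl(230, 3%, 57%)

S moves 75% from 13 toward 0: 13 − 9.75 = 3.25 → 3.
H and L are unchanged.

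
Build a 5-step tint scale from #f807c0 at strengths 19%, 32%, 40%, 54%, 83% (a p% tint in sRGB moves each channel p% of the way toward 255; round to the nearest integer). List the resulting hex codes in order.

#f936cc, #fa56d4, #fb6ad9, #fc8de2, #fed5f4

#f807c0 is rgb(248, 7, 192).
19%: (248 + 1.33 = 249.33→249, 7 + 47.12 = 54.12→54, 192 + 11.97 = 203.97→204) → #f936cc
32%: (248 + 2.24 = 250.24→250, 7 + 79.36 = 86.36→86, 192 + 20.16 = 212.16→212) → #fa56d4
40%: (248 + 2.8 = 250.8→251, 7 + 99.2 = 106.2→106, 192 + 25.2 = 217.2→217) → #fb6ad9
54%: (248 + 3.78 = 251.78→252, 7 + 133.92 = 140.92→141, 192 + 34.02 = 226.02→226) → #fc8de2
83%: (248 + 5.81 = 253.81→254, 7 + 205.84 = 212.84→213, 192 + 52.29 = 244.29→244) → #fed5f4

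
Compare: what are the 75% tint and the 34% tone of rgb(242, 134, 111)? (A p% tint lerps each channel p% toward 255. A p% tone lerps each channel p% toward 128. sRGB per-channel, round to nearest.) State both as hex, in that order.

#fce1db, #cb8475

75% tint:
  R: 242 + 0.75×(255−242) = 242 + 9.75 = 251.75 → 252
  G: 134 + 0.75×(255−134) = 134 + 90.75 = 224.75 → 225
  B: 111 + 0.75×(255−111) = 111 + 108 = 219 → 219
  → #fce1db
34% tone:
  R: 242 + 0.34×(128−242) = 242 − 38.76 = 203.24 → 203
  G: 134 − 2.04 = 131.96 → 132
  B: 111 + 5.78 = 116.78 → 117
  → #cb8475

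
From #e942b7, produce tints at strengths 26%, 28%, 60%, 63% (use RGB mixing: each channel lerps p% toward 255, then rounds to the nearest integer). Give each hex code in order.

#ef73ca, #ef77cb, #f6b3e2, #f7b9e4

#e942b7 is rgb(233, 66, 183).
26%: (233 + 5.72 = 238.72→239, 66 + 49.14 = 115.14→115, 183 + 18.72 = 201.72→202) → #ef73ca
28%: (233 + 6.16 = 239.16→239, 66 + 52.92 = 118.92→119, 183 + 20.16 = 203.16→203) → #ef77cb
60%: (233 + 13.2 = 246.2→246, 66 + 113.4 = 179.4→179, 183 + 43.2 = 226.2→226) → #f6b3e2
63%: (233 + 13.86 = 246.86→247, 66 + 119.07 = 185.07→185, 183 + 45.36 = 228.36→228) → #f7b9e4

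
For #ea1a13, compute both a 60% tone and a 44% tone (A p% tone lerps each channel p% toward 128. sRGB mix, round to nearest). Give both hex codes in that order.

#ea1a13 is rgb(234, 26, 19).
60% tone:
  R: 234 − 63.6 = 170.4 → 170
  G: 26 + 61.2 = 87.2 → 87
  B: 19 + 0.6×(128−19) = 19 + 65.4 = 84.4 → 84
  → #aa5754
44% tone:
  R: 234 + 0.44×(128−234) = 234 − 46.64 = 187.36 → 187
  G: 26 + 44.88 = 70.88 → 71
  B: 19 + 0.44×(128−19) = 19 + 47.96 = 66.96 → 67
  → #bb4743

#aa5754, #bb4743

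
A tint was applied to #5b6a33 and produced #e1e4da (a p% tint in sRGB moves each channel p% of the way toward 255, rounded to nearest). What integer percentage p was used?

#5b6a33 is rgb(91, 106, 51); #e1e4da is rgb(225, 228, 218).
On the B channel (widest range): 218 ≈ 51 + (p/100)(255 − 51), so p ≈ 100×(218 − 51)/(255 − 51) = 16700/204 = 81.86.
p = 82 reproduces all three channels after rounding.

82%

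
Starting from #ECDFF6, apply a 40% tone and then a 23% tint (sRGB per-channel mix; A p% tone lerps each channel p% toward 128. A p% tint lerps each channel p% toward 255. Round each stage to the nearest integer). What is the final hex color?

#ECDFF6 is rgb(236, 223, 246).
Per channel, c → c + 0.4(128 − c):
  R: 236 − 43.2 = 192.8 → 193
  G: 223 − 38 = 185 → 185
  B: 246 − 47.2 = 198.8 → 199
After the tone: rgb(193, 185, 199) = #C1B9C7.
Per channel, c → c + 0.23(255 − c):
  R: 193 + 0.23×(255−193) = 193 + 14.26 = 207.26 → 207
  G: 185 + 0.23×(255−185) = 185 + 16.1 = 201.1 → 201
  B: 199 + 0.23×(255−199) = 199 + 12.88 = 211.88 → 212
rgb(207, 201, 212) = #CFC9D4.

#CFC9D4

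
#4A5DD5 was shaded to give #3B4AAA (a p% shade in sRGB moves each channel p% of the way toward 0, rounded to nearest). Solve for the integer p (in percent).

#4A5DD5 is rgb(74, 93, 213); #3B4AAA is rgb(59, 74, 170).
On the B channel (widest range): 170 ≈ 213 + (p/100)(0 − 213), so p ≈ 100×(170 − 213)/(0 − 213) = -4300/-213 = 20.19.
p = 20 reproduces all three channels after rounding.

20%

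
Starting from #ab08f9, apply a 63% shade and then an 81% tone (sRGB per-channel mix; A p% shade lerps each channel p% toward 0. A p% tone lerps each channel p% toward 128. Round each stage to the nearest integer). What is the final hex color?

#ab08f9 is rgb(171, 8, 249).
A 63% shade moves each channel 63% toward 0:
  R: 171 + 0.63×(0−171) = 171 − 107.73 = 63.27 → 63
  G: 8 − 5.04 = 2.96 → 3
  B: 249 − 156.87 = 92.13 → 92
After the shade: rgb(63, 3, 92) = #3f035c.
An 81% tone moves each channel 81% toward 128:
  R: 63 + 52.65 = 115.65 → 116
  G: 3 + 0.81×(128−3) = 3 + 101.25 = 104.25 → 104
  B: 92 + 29.16 = 121.16 → 121
rgb(116, 104, 121) = #746879.

#746879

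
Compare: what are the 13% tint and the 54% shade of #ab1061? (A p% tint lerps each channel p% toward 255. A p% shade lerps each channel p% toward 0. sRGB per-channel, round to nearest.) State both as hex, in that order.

#b62f76, #4f072d

#ab1061 is rgb(171, 16, 97).
13% tint:
  R: 171 + 0.13×(255−171) = 171 + 10.92 = 181.92 → 182
  G: 16 + 31.07 = 47.07 → 47
  B: 97 + 0.13×(255−97) = 97 + 20.54 = 117.54 → 118
  → #b62f76
54% shade:
  R: 171 + 0.54×(0−171) = 171 − 92.34 = 78.66 → 79
  G: 16 − 8.64 = 7.36 → 7
  B: 97 + 0.54×(0−97) = 97 − 52.38 = 44.62 → 45
  → #4f072d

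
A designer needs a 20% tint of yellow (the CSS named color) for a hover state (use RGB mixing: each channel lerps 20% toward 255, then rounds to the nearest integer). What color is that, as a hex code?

CSS yellow is rgb(255, 255, 0).
Lerp each channel 20% toward 255:
  R: 255 + 0.2×(255−255) = 255 + 0 = 255 → 255
  G: 255 + 0.2×(255−255) = 255 + 0 = 255 → 255
  B: 0 + 51 = 51 → 51
rgb(255, 255, 51) = #FFFF33.

#FFFF33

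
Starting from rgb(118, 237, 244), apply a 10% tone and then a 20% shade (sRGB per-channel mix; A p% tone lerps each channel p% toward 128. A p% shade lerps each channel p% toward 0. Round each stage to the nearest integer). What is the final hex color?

#5FB5BA

A 10% tone moves each channel 10% toward 128:
  R: 118 + 0.1×(128−118) = 118 + 1 = 119 → 119
  G: 237 + 0.1×(128−237) = 237 − 10.9 = 226.1 → 226
  B: 244 + 0.1×(128−244) = 244 − 11.6 = 232.4 → 232
After the tone: rgb(119, 226, 232) = #77E2E8.
A 20% shade moves each channel 20% toward 0:
  R: 119 + 0.2×(0−119) = 119 − 23.8 = 95.2 → 95
  G: 226 − 45.2 = 180.8 → 181
  B: 232 + 0.2×(0−232) = 232 − 46.4 = 185.6 → 186
rgb(95, 181, 186) = #5FB5BA.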